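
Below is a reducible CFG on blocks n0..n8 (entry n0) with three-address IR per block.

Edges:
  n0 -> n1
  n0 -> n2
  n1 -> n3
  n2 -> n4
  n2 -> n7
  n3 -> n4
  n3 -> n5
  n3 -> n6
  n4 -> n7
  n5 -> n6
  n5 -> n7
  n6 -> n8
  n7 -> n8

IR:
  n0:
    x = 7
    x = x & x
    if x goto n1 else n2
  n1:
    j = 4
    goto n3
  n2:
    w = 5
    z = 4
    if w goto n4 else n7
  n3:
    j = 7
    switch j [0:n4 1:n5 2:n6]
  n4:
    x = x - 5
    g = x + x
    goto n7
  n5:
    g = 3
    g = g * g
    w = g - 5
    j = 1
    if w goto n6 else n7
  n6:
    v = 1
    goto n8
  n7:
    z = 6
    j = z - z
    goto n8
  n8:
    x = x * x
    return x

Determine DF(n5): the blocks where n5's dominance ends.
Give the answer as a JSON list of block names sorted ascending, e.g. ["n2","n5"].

Answer: ["n6", "n7"]

Working:
idom tree: n1←n0 n2←n0 n3←n1 n4←n0 n5←n3 n6←n3 n7←n0 n8←n0
Join-block Dom:
  n4: preds {n2,n3}: {n0,n2} ∩ {n0,n1,n3} = {n0}; idom=n0
  n6: preds {n3,n5}: {n0,n1,n3} ∩ {n0,n1,n3,n5} = {n0,n1,n3}; idom=n3
  n7: preds {n2,n4,n5}: {n0,n2} ∩ {n0,n4} ∩ {n0,n1,n3,n5} = {n0}; idom=n0
  n8: preds {n6,n7}: {n0,n1,n3,n6} ∩ {n0,n7} = {n0}; idom=n0

DF walk-up:
  n4←n2: walk n2 to n0
  n4←n3: walk n3→n1 to n0
  n6←n3: walk · to n3
  n6←n5: walk n5 to n3
  n7←n2: walk n2 to n0
  n7←n4: walk n4 to n0
  n7←n5: walk n5→n3→n1 to n0
  n8←n6: walk n6→n3→n1 to n0
  n8←n7: walk n7 to n0
  n0 → ∅
  n1 → {n4,n7,n8}
  n2 → {n4,n7}
  n3 → {n4,n7,n8}
  n4 → {n7}
  n5 → {n6,n7}
  n6 → {n8}
  n7 → {n8}
  n8 → ∅

DF(n5) = ["n6", "n7"]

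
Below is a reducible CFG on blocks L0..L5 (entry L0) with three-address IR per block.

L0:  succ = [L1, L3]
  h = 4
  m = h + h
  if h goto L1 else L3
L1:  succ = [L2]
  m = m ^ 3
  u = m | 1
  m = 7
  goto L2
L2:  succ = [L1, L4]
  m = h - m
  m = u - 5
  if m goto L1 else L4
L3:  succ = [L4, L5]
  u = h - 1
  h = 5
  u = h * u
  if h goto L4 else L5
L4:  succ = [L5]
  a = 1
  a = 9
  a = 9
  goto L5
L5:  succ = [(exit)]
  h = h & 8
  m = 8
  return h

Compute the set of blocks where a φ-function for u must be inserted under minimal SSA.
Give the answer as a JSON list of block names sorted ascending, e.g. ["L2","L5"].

idom tree: L1←L0 L2←L1 L3←L0 L4←L0 L5←L0
Join-block Dom:
  L1: preds {L0,L2}: {L0} ∩ {L0,L1,L2} = {L0}; idom=L0
  L4: preds {L2,L3}: {L0,L1,L2} ∩ {L0,L3} = {L0}; idom=L0
  L5: preds {L3,L4}: {L0,L3} ∩ {L0,L4} = {L0}; idom=L0

DF walk-up:
  join L1 pred L0: · stop@L0
  join L1 pred L2: L2→L1 stop@L0
  join L4 pred L2: L2→L1 stop@L0
  join L4 pred L3: L3 stop@L0
  join L5 pred L3: L3 stop@L0
  join L5 pred L4: L4 stop@L0
  DF(L0)=∅
  DF(L1)={L1,L4}
  DF(L2)={L1,L4}
  DF(L3)={L4,L5}
  DF(L4)={L5}
  DF(L5)=∅

φ for u: defs {L1,L3}
  DF⁺ = {L1,L4,L5}

Answer: ["L1", "L4", "L5"]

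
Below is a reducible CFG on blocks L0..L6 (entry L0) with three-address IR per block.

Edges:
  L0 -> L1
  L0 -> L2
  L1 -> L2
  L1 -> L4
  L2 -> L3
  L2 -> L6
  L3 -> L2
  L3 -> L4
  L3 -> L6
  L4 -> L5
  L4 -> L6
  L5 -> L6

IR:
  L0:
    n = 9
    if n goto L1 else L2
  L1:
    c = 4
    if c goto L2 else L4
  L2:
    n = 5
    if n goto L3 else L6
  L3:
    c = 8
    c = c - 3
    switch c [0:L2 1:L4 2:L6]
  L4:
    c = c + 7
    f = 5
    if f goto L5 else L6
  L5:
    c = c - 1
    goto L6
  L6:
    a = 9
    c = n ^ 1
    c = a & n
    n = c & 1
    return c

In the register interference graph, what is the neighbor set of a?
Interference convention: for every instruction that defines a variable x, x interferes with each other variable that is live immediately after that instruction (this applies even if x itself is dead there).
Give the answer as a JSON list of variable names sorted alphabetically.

Block summaries:
  L0: def={n} ue=∅
  L1: def={c} ue=∅
  L2: def={n} ue=∅
  L3: def={c} ue=∅
  L4: def={c,f} ue={c}
  L5: def={c} ue={c}
  L6: def={a,c,n} ue={n}

Live sets:
  L0 li=∅ lo={n}
  L1 li={n} lo={c,n}
  L2 li=∅ lo={n}
  L3 li={n} lo={c,n}
  L4 li={c,n} lo={c,n}
  L5 li={c,n} lo={n}
  L6 li={n} lo=∅

Conflict graph:
  a: {c,n}
  c: {a,f,n}
  f: {c,n}
  n: {a,c,f}

N(a) = ["c", "n"]

Answer: ["c", "n"]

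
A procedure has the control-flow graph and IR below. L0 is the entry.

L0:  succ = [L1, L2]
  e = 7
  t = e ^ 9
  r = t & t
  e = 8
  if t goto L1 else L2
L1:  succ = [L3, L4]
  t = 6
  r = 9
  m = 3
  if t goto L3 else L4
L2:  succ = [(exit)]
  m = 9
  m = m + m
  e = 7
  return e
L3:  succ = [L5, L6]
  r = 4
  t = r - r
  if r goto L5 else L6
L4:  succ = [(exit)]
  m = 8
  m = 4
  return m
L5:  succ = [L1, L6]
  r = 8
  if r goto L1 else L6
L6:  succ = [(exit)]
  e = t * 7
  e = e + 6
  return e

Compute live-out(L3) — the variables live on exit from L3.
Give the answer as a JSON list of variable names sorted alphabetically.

Answer: ["t"]

Working:
Block summaries:
  L0: {e,r,t} / ∅
  L1: {m,r,t} / ∅
  L2: {e,m} / ∅
  L3: {r,t} / ∅
  L4: {m} / ∅
  L5: {r} / ∅
  L6: {e} / {t}

Live sets:
  live L0: ∅→∅
  live L1: ∅→∅
  live L2: ∅→∅
  live L3: ∅→{t}
  live L4: ∅→∅
  live L5: {t}→{t}
  live L6: {t}→∅

live-out(L3) = ["t"]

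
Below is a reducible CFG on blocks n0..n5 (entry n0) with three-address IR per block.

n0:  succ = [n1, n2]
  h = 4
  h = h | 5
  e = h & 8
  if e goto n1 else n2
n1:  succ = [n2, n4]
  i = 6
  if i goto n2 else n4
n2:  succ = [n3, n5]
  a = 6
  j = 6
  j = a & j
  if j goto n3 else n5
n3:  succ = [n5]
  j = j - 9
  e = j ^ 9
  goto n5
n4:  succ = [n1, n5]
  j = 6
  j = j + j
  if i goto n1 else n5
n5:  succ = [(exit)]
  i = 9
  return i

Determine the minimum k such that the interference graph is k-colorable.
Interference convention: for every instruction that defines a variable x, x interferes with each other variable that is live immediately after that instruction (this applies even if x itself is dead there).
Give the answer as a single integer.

Answer: 2

Derivation:
def/use:
  n0: def={e,h} ue=∅
  n1: def={i} ue=∅
  n2: def={a,j} ue=∅
  n3: def={e,j} ue={j}
  n4: def={j} ue={i}
  n5: def={i} ue=∅

Live sets:
  n0 li=∅ lo=∅
  n1 li=∅ lo={i}
  n2 li=∅ lo={j}
  n3 li={j} lo=∅
  n4 li={i} lo=∅
  n5 li=∅ lo=∅

Interfere edges:
  a↔{j}
  e↔∅
  h↔∅
  i↔{j}
  j↔{a,i}

Chromatic number:
  clique {a,j} ⇒ need ≥ 2
  2-colouring: R0={e,h,j}  R1={a,i}
  χ = 2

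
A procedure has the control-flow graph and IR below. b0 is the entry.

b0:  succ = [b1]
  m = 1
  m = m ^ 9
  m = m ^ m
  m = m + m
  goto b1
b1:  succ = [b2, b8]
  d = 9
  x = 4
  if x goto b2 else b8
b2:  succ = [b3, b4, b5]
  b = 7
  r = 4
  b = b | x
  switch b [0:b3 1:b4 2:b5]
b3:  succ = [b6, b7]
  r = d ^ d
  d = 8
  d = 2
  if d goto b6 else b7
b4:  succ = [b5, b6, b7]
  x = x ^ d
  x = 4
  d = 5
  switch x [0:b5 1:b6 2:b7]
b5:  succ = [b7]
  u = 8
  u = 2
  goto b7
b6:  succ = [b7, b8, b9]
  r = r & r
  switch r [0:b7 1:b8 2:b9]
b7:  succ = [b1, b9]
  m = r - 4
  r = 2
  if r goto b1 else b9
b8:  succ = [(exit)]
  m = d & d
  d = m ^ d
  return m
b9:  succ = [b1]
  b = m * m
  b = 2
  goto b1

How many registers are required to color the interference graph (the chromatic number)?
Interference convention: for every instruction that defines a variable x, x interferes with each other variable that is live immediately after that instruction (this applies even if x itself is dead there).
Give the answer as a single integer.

Answer: 5

Derivation:
Per-block:
  b0: def={m} ue=∅
  b1: def={d,x} ue=∅
  b2: def={b,r} ue={x}
  b3: def={d,r} ue={d}
  b4: def={d,x} ue={d,x}
  b5: def={u} ue=∅
  b6: def={r} ue={r}
  b7: def={m,r} ue={r}
  b8: def={d,m} ue={d}
  b9: def={b} ue={m}

Liveness:
  b0: in=∅ out={m}
  b1: in={m} out={d,m,x}
  b2: in={d,m,x} out={d,m,r,x}
  b3: in={d,m} out={d,m,r}
  b4: in={d,m,r,x} out={d,m,r}
  b5: in={r} out={r}
  b6: in={d,m,r} out={d,m,r}
  b7: in={r} out={m}
  b8: in={d} out=∅
  b9: in={m} out={m}

Interference:
  b↔{d,m,r,x}
  d↔{b,m,r,x}
  m↔{b,d,r,x}
  r↔{b,d,m,u,x}
  u↔{r}
  x↔{b,d,m,r}

Chromatic number:
  {b,d,m,r,x} pairwise interfere (5-clique) ⇒ χ ≥ 5
  5-colouring: c0={r}  c1={b,u}  c2={d}  c3={m}  c4={x}
  χ = 5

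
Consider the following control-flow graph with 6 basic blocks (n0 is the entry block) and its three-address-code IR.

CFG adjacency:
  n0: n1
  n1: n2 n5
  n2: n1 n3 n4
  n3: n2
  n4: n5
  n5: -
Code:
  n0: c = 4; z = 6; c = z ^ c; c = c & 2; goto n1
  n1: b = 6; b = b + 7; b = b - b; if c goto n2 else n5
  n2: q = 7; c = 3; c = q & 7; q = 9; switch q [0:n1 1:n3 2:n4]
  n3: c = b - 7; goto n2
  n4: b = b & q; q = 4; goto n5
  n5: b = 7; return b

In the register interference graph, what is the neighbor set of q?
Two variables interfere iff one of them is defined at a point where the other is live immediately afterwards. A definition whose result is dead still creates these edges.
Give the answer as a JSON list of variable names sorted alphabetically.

Block summaries:
  n0: def={c,z} ue=∅
  n1: def={b} ue={c}
  n2: def={c,q} ue=∅
  n3: def={c} ue={b}
  n4: def={b,q} ue={b,q}
  n5: def={b} ue=∅

Live sets:
  n0: in=∅ out={c}
  n1: in={c} out={b}
  n2: in={b} out={b,c,q}
  n3: in={b} out={b}
  n4: in={b,q} out=∅
  n5: in=∅ out=∅

Interfere edges:
  b — {c,q}
  c — {b,q,z}
  q — {b,c}
  z — {c}

N(q) = ["b", "c"]

Answer: ["b", "c"]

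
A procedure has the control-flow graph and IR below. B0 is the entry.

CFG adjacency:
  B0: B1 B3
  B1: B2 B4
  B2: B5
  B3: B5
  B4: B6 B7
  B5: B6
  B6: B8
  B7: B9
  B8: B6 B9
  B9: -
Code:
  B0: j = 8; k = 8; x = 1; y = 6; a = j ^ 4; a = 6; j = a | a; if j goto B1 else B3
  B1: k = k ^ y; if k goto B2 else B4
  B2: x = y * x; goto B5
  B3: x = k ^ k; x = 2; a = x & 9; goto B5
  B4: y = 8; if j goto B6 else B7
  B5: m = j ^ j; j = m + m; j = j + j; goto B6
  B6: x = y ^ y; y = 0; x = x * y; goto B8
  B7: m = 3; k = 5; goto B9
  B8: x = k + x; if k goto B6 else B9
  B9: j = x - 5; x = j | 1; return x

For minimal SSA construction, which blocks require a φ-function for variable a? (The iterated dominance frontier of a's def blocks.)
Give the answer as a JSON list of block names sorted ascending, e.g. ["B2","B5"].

idom tree: B1←B0 B2←B1 B3←B0 B4←B1 B5←B0 B6←B0 B7←B4 B8←B6 B9←B0
Dom∩ at merges:
  B5: preds {B2,B3}: {B0,B1,B2} ∩ {B0,B3} = {B0}; idom=B0
  B6: preds {B4,B5,B8}: {B0,B1,B4} ∩ {B0,B5} ∩ {B0,B6,B8} = {B0}; idom=B0
  B9: preds {B7,B8}: {B0,B1,B4,B7} ∩ {B0,B6,B8} = {B0}; idom=B0

DF derivation:
  join B5 pred B2: B2→B1 stop@B0
  join B5 pred B3: B3 stop@B0
  join B6 pred B4: B4→B1 stop@B0
  join B6 pred B5: B5 stop@B0
  join B6 pred B8: B8→B6 stop@B0
  join B9 pred B7: B7→B4→B1 stop@B0
  join B9 pred B8: B8→B6 stop@B0
  DF(B0)=∅
  DF(B1)={B5,B6,B9}
  DF(B2)={B5}
  DF(B3)={B5}
  DF(B4)={B6,B9}
  DF(B5)={B6}
  DF(B6)={B6,B9}
  DF(B7)={B9}
  DF(B8)={B6,B9}
  DF(B9)=∅

φ for a: defs {B0,B3}
  DF⁺ = {B5,B6,B9}

Answer: ["B5", "B6", "B9"]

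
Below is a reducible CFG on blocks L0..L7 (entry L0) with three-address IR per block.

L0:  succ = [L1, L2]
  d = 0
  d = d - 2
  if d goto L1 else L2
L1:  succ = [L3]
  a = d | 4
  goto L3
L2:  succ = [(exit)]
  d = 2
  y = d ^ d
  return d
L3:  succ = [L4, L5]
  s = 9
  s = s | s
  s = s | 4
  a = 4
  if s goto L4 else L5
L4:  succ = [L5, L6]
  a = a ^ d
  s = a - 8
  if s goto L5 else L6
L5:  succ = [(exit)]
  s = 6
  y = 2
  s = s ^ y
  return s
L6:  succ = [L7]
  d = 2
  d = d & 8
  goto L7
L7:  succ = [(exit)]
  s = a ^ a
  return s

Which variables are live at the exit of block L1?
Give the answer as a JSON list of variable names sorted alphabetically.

Answer: ["d"]

Analysis:
Per-block:
  L0 def {d} use ∅
  L1 def {a} use {d}
  L2 def {d,y} use ∅
  L3 def {a,s} use ∅
  L4 def {a,s} use {a,d}
  L5 def {s,y} use ∅
  L6 def {d} use ∅
  L7 def {s} use {a}

Live sets:
  live L0: ∅→{d}
  live L1: {d}→{d}
  live L2: ∅→∅
  live L3: {d}→{a,d}
  live L4: {a,d}→{a}
  live L5: ∅→∅
  live L6: {a}→{a}
  live L7: {a}→∅

live-out(L1) = ["d"]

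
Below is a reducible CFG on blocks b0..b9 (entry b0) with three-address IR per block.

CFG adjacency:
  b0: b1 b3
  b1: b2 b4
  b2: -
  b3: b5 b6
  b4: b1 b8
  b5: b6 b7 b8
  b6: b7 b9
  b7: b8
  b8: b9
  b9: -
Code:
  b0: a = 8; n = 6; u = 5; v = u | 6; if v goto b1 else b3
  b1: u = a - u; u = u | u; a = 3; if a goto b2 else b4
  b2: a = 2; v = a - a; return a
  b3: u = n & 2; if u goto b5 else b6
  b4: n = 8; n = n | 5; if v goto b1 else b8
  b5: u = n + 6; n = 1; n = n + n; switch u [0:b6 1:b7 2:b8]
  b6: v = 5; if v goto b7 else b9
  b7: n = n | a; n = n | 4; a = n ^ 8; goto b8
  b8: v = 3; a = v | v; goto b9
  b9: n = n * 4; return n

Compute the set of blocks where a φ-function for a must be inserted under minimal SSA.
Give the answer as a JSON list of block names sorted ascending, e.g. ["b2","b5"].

idom tree: b1←b0 b2←b1 b3←b0 b4←b1 b5←b3 b6←b3 b7←b3 b8←b0 b9←b0
Dom∩ at merges:
  b1: preds {b0,b4}: {b0} ∩ {b0,b1,b4} = {b0}; idom=b0
  b6: preds {b3,b5}: {b0,b3} ∩ {b0,b3,b5} = {b0,b3}; idom=b3
  b7: preds {b5,b6}: {b0,b3,b5} ∩ {b0,b3,b6} = {b0,b3}; idom=b3
  b8: preds {b4,b5,b7}: {b0,b1,b4} ∩ {b0,b3,b5} ∩ {b0,b3,b7} = {b0}; idom=b0
  b9: preds {b6,b8}: {b0,b3,b6} ∩ {b0,b8} = {b0}; idom=b0

DF walk-up:
  join b1 pred b0: · stop@b0
  join b1 pred b4: b4→b1 stop@b0
  join b6 pred b3: · stop@b3
  join b6 pred b5: b5 stop@b3
  join b7 pred b5: b5 stop@b3
  join b7 pred b6: b6 stop@b3
  join b8 pred b4: b4→b1 stop@b0
  join b8 pred b5: b5→b3 stop@b0
  join b8 pred b7: b7→b3 stop@b0
  join b9 pred b6: b6→b3 stop@b0
  join b9 pred b8: b8 stop@b0
  b0 → ∅
  b1 → {b1,b8}
  b2 → ∅
  b3 → {b8,b9}
  b4 → {b1,b8}
  b5 → {b6,b7,b8}
  b6 → {b7,b9}
  b7 → {b8}
  b8 → {b9}
  b9 → ∅

φ for a: defs {b0,b1,b2,b7,b8}
  DF⁺ = {b1,b8,b9}

Answer: ["b1", "b8", "b9"]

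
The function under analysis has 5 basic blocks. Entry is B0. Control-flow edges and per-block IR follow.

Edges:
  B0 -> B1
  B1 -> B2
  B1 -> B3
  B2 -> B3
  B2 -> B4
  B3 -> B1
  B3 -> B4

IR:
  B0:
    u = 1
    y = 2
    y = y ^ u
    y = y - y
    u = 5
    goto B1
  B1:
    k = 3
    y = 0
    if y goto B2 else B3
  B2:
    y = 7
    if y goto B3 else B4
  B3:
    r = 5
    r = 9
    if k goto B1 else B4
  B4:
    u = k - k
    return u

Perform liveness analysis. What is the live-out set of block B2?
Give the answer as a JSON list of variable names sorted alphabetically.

Per-block:
  B0: {u,y} / ∅
  B1: {k,y} / ∅
  B2: {y} / ∅
  B3: {r} / {k}
  B4: {u} / {k}

Backward fixpoint:
  B0 li=∅ lo=∅
  B1 li=∅ lo={k}
  B2 li={k} lo={k}
  B3 li={k} lo={k}
  B4 li={k} lo=∅

live-out(B2) = ["k"]

Answer: ["k"]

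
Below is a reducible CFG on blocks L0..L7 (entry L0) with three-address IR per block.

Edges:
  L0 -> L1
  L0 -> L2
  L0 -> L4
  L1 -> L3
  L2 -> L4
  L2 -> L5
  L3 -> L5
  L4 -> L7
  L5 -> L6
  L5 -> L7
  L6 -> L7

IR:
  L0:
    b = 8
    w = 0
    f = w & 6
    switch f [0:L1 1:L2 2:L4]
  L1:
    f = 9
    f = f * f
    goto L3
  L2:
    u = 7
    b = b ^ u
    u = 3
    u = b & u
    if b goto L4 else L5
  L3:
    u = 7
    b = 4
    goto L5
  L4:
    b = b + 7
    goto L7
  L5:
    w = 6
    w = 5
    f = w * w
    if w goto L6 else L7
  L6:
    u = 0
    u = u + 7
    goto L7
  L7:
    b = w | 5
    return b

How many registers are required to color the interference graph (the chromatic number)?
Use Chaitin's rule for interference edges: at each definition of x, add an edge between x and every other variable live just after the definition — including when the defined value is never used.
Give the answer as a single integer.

Answer: 3

Working:
def/use:
  L0: def={b,f,w} ue=∅
  L1: def={f} ue=∅
  L2: def={b,u} ue={b}
  L3: def={b,u} ue=∅
  L4: def={b} ue={b}
  L5: def={f,w} ue=∅
  L6: def={u} ue=∅
  L7: def={b} ue={w}

Live sets:
  live L0: ∅→{b,w}
  live L1: ∅→∅
  live L2: {b,w}→{b,w}
  live L3: ∅→∅
  live L4: {b,w}→{w}
  live L5: ∅→{w}
  live L6: {w}→{w}
  live L7: {w}→∅

Interfere edges:
  b — {f,u,w}
  f — {b,w}
  u — {b,w}
  w — {b,f,u}

Registers:
  lower bound: {b,f,w} mutually conflict ⇒ χ ≥ 3
  3-colouring: r0={b}  r1={w}  r2={f,u}
  χ = 3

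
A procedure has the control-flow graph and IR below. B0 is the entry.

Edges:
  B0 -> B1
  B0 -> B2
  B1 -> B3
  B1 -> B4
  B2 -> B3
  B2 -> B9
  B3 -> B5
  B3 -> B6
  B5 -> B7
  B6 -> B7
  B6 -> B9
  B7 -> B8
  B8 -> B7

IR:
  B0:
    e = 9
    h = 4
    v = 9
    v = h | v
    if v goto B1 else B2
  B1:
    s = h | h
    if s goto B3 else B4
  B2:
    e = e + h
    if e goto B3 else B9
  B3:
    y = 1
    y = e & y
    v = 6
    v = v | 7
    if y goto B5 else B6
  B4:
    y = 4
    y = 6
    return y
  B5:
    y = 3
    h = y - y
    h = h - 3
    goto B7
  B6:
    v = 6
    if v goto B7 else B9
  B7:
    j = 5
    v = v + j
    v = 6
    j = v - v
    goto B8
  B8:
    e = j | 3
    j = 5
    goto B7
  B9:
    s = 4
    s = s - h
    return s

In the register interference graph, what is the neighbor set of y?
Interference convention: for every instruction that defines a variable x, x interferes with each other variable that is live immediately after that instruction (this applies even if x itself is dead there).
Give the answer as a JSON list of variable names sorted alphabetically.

Block summaries:
  B0: {e,h,v} / ∅
  B1: {s} / {h}
  B2: {e} / {e,h}
  B3: {v,y} / {e}
  B4: {y} / ∅
  B5: {h,y} / ∅
  B6: {v} / ∅
  B7: {j,v} / {v}
  B8: {e,j} / {j}
  B9: {s} / {h}

Backward fixpoint:
  B0: in=∅ out={e,h}
  B1: in={e,h} out={e,h}
  B2: in={e,h} out={e,h}
  B3: in={e,h} out={h,v}
  B4: in=∅ out=∅
  B5: in={v} out={v}
  B6: in={h} out={h,v}
  B7: in={v} out={j,v}
  B8: in={j,v} out={v}
  B9: in={h} out=∅

Interference:
  e: {h,s,v,y}
  h: {e,s,v,y}
  j: {v}
  s: {e,h}
  v: {e,h,j,y}
  y: {e,h,v}

N(y) = ["e", "h", "v"]

Answer: ["e", "h", "v"]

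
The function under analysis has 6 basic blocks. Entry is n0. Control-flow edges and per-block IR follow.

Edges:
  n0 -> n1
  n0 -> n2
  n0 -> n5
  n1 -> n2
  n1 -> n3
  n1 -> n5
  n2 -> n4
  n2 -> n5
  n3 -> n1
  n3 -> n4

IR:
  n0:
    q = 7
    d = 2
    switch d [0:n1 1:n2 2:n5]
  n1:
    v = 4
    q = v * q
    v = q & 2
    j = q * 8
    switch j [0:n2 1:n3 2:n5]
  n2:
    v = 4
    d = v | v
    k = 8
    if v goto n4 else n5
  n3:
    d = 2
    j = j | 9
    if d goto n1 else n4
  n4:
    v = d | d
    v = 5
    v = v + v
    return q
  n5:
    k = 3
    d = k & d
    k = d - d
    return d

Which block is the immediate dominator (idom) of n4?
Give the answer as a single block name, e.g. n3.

Answer: n0

Derivation:
idom tree: n1←n0 n2←n0 n3←n1 n4←n0 n5←n0
Join-block Dom:
  n1: preds {n0,n3}: {n0} ∩ {n0,n1,n3} = {n0}; idom=n0
  n2: preds {n0,n1}: {n0} ∩ {n0,n1} = {n0}; idom=n0
  n4: preds {n2,n3}: {n0,n2} ∩ {n0,n1,n3} = {n0}; idom=n0
  n5: preds {n0,n1,n2}: {n0} ∩ {n0,n1} ∩ {n0,n2} = {n0}; idom=n0

idom(n4) = n0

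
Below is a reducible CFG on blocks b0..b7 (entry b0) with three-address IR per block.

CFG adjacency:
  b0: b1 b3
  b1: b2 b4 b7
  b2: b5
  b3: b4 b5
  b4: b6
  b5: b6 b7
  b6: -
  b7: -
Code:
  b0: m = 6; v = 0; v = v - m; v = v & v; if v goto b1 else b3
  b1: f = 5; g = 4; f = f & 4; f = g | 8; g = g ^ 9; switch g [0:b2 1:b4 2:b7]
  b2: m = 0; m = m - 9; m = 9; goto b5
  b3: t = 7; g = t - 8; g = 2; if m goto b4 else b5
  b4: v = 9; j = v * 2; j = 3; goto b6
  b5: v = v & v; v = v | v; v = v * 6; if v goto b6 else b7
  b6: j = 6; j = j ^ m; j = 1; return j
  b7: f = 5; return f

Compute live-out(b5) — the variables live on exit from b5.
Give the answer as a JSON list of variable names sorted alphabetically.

Per-block:
  b0 def {m,v} use ∅
  b1 def {f,g} use ∅
  b2 def {m} use ∅
  b3 def {g,t} use {m}
  b4 def {j,v} use ∅
  b5 def {v} use {v}
  b6 def {j} use {m}
  b7 def {f} use ∅

Live sets:
  b0: in=∅ out={m,v}
  b1: in={m,v} out={m,v}
  b2: in={v} out={m,v}
  b3: in={m,v} out={m,v}
  b4: in={m} out={m}
  b5: in={m,v} out={m}
  b6: in={m} out=∅
  b7: in=∅ out=∅

live-out(b5) = ["m"]

Answer: ["m"]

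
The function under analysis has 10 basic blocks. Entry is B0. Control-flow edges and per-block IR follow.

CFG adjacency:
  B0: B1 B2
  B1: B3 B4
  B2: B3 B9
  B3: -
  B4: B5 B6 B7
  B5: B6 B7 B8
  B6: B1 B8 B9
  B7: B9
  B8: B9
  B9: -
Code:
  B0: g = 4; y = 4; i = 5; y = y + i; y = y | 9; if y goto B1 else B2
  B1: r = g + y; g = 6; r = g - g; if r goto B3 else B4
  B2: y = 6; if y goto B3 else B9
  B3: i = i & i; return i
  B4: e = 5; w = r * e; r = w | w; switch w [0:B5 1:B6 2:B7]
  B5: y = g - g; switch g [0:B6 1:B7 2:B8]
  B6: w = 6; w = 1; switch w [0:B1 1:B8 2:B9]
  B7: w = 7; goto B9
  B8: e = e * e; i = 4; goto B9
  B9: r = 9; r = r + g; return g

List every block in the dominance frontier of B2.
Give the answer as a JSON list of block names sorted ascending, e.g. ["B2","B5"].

idom tree: B1←B0 B2←B0 B3←B0 B4←B1 B5←B4 B6←B4 B7←B4 B8←B4 B9←B0
Dom∩ at merges:
  B1: preds {B0,B6}: {B0} ∩ {B0,B1,B4,B6} = {B0}; idom=B0
  B3: preds {B1,B2}: {B0,B1} ∩ {B0,B2} = {B0}; idom=B0
  B6: preds {B4,B5}: {B0,B1,B4} ∩ {B0,B1,B4,B5} = {B0,B1,B4}; idom=B4
  B7: preds {B4,B5}: {B0,B1,B4} ∩ {B0,B1,B4,B5} = {B0,B1,B4}; idom=B4
  B8: preds {B5,B6}: {B0,B1,B4,B5} ∩ {B0,B1,B4,B6} = {B0,B1,B4}; idom=B4
  B9: preds {B2,B6,B7,B8}: {B0,B2} ∩ {B0,B1,B4,B6} ∩ {B0,B1,B4,B7} ∩ {B0,B1,B4,B8} = {B0}; idom=B0

Frontier:
  join B1 pred B0: · stop@B0
  join B1 pred B6: B6→B4→B1 stop@B0
  join B3 pred B1: B1 stop@B0
  join B3 pred B2: B2 stop@B0
  join B6 pred B4: · stop@B4
  join B6 pred B5: B5 stop@B4
  join B7 pred B4: · stop@B4
  join B7 pred B5: B5 stop@B4
  join B8 pred B5: B5 stop@B4
  join B8 pred B6: B6 stop@B4
  join B9 pred B2: B2 stop@B0
  join B9 pred B6: B6→B4→B1 stop@B0
  join B9 pred B7: B7→B4→B1 stop@B0
  join B9 pred B8: B8→B4→B1 stop@B0
  DF(B0)=∅
  DF(B1)={B1,B3,B9}
  DF(B2)={B3,B9}
  DF(B3)=∅
  DF(B4)={B1,B9}
  DF(B5)={B6,B7,B8}
  DF(B6)={B1,B8,B9}
  DF(B7)={B9}
  DF(B8)={B9}
  DF(B9)=∅

DF(B2) = ["B3", "B9"]

Answer: ["B3", "B9"]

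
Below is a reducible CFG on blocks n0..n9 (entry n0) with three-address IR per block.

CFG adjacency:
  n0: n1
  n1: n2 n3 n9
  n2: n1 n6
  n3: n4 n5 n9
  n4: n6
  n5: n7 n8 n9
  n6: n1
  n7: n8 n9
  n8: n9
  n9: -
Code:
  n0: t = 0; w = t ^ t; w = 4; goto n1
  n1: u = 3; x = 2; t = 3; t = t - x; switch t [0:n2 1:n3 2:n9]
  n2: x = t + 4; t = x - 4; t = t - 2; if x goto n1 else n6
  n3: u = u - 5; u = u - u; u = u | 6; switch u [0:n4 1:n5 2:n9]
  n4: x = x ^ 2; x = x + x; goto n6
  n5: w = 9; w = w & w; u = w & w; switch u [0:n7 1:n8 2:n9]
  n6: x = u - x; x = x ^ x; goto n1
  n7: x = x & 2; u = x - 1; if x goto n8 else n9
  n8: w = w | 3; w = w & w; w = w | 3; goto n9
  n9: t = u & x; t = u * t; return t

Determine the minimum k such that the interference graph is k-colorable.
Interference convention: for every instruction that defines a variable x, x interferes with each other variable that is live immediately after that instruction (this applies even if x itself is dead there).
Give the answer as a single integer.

Block summaries:
  n0 def {t,w} use ∅
  n1 def {t,u,x} use ∅
  n2 def {t,x} use {t}
  n3 def {u} use {u}
  n4 def {x} use {x}
  n5 def {u,w} use ∅
  n6 def {x} use {u,x}
  n7 def {u,x} use {x}
  n8 def {w} use {w}
  n9 def {t} use {u,x}

Live sets:
  n0 li=∅ lo=∅
  n1 li=∅ lo={t,u,x}
  n2 li={t,u} lo={u,x}
  n3 li={u,x} lo={u,x}
  n4 li={u,x} lo={u,x}
  n5 li={x} lo={u,w,x}
  n6 li={u,x} lo=∅
  n7 li={w,x} lo={u,w,x}
  n8 li={u,w,x} lo={u,x}
  n9 li={u,x} lo=∅

Interfere edges:
  t: {u,x}
  u: {t,w,x}
  w: {u,x}
  x: {t,u,w}

Registers:
  clique {t,u,x} ⇒ need ≥ 3
  3-colouring: r0={u}  r1={x}  r2={t,w}
  χ = 3

Answer: 3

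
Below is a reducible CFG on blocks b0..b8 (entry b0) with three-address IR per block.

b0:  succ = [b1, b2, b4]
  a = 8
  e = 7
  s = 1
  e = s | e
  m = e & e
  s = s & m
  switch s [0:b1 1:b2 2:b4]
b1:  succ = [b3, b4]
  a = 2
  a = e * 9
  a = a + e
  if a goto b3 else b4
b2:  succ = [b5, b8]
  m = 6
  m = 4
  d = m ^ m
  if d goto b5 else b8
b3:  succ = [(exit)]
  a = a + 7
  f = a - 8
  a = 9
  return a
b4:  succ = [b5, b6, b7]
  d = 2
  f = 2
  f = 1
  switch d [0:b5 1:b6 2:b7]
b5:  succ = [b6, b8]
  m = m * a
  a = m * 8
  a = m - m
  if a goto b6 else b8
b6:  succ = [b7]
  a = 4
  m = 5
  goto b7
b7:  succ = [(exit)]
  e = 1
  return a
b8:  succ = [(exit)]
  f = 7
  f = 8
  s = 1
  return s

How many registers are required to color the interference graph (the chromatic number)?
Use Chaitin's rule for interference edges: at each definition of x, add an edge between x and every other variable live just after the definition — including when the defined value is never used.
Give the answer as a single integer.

Answer: 4

Analysis:
Per-block:
  b0: {a,e,m,s} / ∅
  b1: {a} / {e}
  b2: {d,m} / ∅
  b3: {a,f} / {a}
  b4: {d,f} / ∅
  b5: {a,m} / {a,m}
  b6: {a,m} / ∅
  b7: {e} / {a}
  b8: {f,s} / ∅

Liveness:
  b0 li=∅ lo={a,e,m}
  b1 li={e,m} lo={a,m}
  b2 li={a} lo={a,m}
  b3 li={a} lo=∅
  b4 li={a,m} lo={a,m}
  b5 li={a,m} lo=∅
  b6 li=∅ lo={a}
  b7 li={a} lo=∅
  b8 li=∅ lo=∅

Interference:
  a↔{d,e,f,m,s}
  d↔{a,f,m}
  e↔{a,m,s}
  f↔{a,d,m}
  m↔{a,d,e,f,s}
  s↔{a,e,m}

Colouring:
  lower bound: {a,d,f,m} mutually conflict ⇒ χ ≥ 4
  assign a→R0 d→R2 e→R2 f→R3 m→R1 s→R3 — no edge inside a register ⇒ χ ≤ 4
  χ = 4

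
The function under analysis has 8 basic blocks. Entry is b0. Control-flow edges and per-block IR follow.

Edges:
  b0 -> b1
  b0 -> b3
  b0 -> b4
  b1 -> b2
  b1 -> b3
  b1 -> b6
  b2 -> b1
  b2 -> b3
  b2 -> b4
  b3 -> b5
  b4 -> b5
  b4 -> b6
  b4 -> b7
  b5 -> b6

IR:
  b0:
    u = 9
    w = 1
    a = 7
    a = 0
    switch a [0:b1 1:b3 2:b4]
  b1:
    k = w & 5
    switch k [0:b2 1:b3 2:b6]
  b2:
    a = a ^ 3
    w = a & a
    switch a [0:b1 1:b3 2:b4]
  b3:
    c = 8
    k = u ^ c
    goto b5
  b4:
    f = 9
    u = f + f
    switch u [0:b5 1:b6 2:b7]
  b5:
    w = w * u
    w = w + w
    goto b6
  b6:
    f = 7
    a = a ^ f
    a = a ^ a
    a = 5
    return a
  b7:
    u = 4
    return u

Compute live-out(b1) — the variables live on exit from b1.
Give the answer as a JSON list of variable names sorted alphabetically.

Answer: ["a", "u", "w"]

Derivation:
Per-block:
  b0: {a,u,w} / ∅
  b1: {k} / {w}
  b2: {a,w} / {a}
  b3: {c,k} / {u}
  b4: {f,u} / ∅
  b5: {w} / {u,w}
  b6: {a,f} / {a}
  b7: {u} / ∅

Backward fixpoint:
  b0: in=∅ out={a,u,w}
  b1: in={a,u,w} out={a,u,w}
  b2: in={a,u} out={a,u,w}
  b3: in={a,u,w} out={a,u,w}
  b4: in={a,w} out={a,u,w}
  b5: in={a,u,w} out={a}
  b6: in={a} out=∅
  b7: in=∅ out=∅

live-out(b1) = ["a", "u", "w"]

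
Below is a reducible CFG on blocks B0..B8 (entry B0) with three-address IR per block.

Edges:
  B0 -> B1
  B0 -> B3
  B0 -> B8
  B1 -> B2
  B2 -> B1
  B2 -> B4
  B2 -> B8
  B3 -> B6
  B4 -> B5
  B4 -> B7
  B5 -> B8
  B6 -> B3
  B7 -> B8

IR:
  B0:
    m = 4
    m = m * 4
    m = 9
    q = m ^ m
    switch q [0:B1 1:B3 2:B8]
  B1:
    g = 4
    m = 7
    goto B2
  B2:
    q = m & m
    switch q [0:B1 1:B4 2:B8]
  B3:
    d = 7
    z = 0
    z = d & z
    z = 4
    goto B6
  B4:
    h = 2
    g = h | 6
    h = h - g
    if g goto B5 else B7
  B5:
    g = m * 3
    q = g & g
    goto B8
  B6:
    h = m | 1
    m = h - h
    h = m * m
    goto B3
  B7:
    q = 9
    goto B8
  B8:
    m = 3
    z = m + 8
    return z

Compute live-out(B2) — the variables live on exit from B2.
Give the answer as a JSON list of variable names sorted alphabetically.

Block summaries:
  B0: def={m,q} ue=∅
  B1: def={g,m} ue=∅
  B2: def={q} ue={m}
  B3: def={d,z} ue=∅
  B4: def={g,h} ue=∅
  B5: def={g,q} ue={m}
  B6: def={h,m} ue={m}
  B7: def={q} ue=∅
  B8: def={m,z} ue=∅

Liveness:
  live B0: ∅→{m}
  live B1: ∅→{m}
  live B2: {m}→{m}
  live B3: {m}→{m}
  live B4: {m}→{m}
  live B5: {m}→∅
  live B6: {m}→{m}
  live B7: ∅→∅
  live B8: ∅→∅

live-out(B2) = ["m"]

Answer: ["m"]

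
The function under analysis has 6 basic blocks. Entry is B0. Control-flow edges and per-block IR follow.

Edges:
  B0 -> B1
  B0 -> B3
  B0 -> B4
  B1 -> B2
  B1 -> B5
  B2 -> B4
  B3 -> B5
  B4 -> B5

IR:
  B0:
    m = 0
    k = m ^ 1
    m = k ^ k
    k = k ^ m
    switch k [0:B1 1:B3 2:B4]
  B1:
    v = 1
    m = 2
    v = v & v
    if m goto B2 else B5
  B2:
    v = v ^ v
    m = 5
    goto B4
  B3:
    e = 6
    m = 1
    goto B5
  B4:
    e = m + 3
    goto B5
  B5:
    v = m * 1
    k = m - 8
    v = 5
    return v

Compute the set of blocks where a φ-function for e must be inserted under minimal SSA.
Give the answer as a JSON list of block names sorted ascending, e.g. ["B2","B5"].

idom tree: B1←B0 B2←B1 B3←B0 B4←B0 B5←B0
Dom at joins:
  B4: preds {B0,B2}: {B0} ∩ {B0,B1,B2} = {B0}; idom=B0
  B5: preds {B1,B3,B4}: {B0,B1} ∩ {B0,B3} ∩ {B0,B4} = {B0}; idom=B0

Frontier:
  join B4 pred B0: · stop@B0
  join B4 pred B2: B2→B1 stop@B0
  join B5 pred B1: B1 stop@B0
  join B5 pred B3: B3 stop@B0
  join B5 pred B4: B4 stop@B0
  B0: DF=∅
  B1: DF={B4,B5}
  B2: DF={B4}
  B3: DF={B5}
  B4: DF={B5}
  B5: DF=∅

φ for e: defs {B3,B4}
  DF⁺ = {B5}

Answer: ["B5"]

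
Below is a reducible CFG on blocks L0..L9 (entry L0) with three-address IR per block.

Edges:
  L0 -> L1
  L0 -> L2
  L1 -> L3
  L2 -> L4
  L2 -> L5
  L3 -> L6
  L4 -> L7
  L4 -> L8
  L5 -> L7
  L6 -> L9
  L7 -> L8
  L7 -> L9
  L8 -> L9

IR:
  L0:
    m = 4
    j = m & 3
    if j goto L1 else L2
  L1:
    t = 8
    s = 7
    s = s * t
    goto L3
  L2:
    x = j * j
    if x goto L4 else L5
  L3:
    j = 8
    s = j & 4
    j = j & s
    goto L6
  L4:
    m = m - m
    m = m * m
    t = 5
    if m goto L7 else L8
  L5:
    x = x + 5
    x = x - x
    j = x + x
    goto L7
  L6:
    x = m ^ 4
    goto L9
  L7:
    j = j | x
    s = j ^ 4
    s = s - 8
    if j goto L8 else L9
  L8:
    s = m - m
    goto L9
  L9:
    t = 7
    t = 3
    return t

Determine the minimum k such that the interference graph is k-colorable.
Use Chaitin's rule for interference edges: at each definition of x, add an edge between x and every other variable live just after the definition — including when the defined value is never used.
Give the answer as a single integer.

Per-block:
  L0 def {j,m} use ∅
  L1 def {s,t} use ∅
  L2 def {x} use {j}
  L3 def {j,s} use ∅
  L4 def {m,t} use {m}
  L5 def {j,x} use {x}
  L6 def {x} use {m}
  L7 def {j,s} use {j,x}
  L8 def {s} use {m}
  L9 def {t} use ∅

Liveness:
  L0: in=∅ out={j,m}
  L1: in={m} out={m}
  L2: in={j,m} out={j,m,x}
  L3: in={m} out={m}
  L4: in={j,m,x} out={j,m,x}
  L5: in={m,x} out={j,m,x}
  L6: in={m} out=∅
  L7: in={j,m,x} out={m}
  L8: in={m} out=∅
  L9: in=∅ out=∅

Interfere edges:
  j: {m,s,t,x}
  m: {j,s,t,x}
  s: {j,m,t}
  t: {j,m,s,x}
  x: {j,m,t}

Chromatic number:
  {j,m,s,t} pairwise interfere (4-clique) ⇒ χ ≥ 4
  4-colouring: c0={j}  c1={m}  c2={t}  c3={s,x}
  χ = 4

Answer: 4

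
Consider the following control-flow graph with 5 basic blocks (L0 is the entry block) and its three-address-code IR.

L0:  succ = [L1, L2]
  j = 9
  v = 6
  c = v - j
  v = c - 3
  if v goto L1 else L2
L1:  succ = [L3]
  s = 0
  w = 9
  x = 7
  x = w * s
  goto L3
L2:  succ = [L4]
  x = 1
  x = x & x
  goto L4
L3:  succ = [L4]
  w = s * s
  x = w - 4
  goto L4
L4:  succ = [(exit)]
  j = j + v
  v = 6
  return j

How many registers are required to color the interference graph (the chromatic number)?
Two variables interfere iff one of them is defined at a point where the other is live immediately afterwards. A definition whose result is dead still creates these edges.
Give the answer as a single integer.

Answer: 5

Derivation:
Block summaries:
  L0: {c,j,v} / ∅
  L1: {s,w,x} / ∅
  L2: {x} / ∅
  L3: {w,x} / {s}
  L4: {j,v} / {j,v}

Backward fixpoint:
  L0 li=∅ lo={j,v}
  L1 li={j,v} lo={j,s,v}
  L2 li={j,v} lo={j,v}
  L3 li={j,s,v} lo={j,v}
  L4 li={j,v} lo=∅

Conflict graph:
  c: {j}
  j: {c,s,v,w,x}
  s: {j,v,w,x}
  v: {j,s,w,x}
  w: {j,s,v,x}
  x: {j,s,v,w}

Colouring:
  clique {j,s,v,w,x} ⇒ need ≥ 5
  5-colouring: R0={j}  R1={c,s}  R2={v}  R3={w}  R4={x}
  χ = 5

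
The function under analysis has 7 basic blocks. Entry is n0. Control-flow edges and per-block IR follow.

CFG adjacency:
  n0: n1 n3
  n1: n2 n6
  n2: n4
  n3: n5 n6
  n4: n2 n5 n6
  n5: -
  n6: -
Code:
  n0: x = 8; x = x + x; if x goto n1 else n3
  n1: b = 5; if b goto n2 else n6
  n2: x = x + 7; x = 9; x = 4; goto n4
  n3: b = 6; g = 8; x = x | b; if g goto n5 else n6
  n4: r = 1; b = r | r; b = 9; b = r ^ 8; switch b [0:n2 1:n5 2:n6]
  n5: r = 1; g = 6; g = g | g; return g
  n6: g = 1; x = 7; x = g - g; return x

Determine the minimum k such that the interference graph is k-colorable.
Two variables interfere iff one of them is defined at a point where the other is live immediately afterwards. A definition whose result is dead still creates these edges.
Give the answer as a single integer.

Answer: 3

Working:
Per-block:
  n0: def={x} ue=∅
  n1: def={b} ue=∅
  n2: def={x} ue={x}
  n3: def={b,g,x} ue={x}
  n4: def={b,r} ue=∅
  n5: def={g,r} ue=∅
  n6: def={g,x} ue=∅

Liveness:
  n0 li=∅ lo={x}
  n1 li={x} lo={x}
  n2 li={x} lo={x}
  n3 li={x} lo=∅
  n4 li={x} lo={x}
  n5 li=∅ lo=∅
  n6 li=∅ lo=∅

Interfere edges:
  b — {g,r,x}
  g — {b,x}
  r — {b,x}
  x — {b,g,r}

Chromatic number:
  clique {b,g,x} ⇒ need ≥ 3
  assign b→r0 g→r2 r→r2 x→r1 — no edge inside a register ⇒ χ ≤ 3
  χ = 3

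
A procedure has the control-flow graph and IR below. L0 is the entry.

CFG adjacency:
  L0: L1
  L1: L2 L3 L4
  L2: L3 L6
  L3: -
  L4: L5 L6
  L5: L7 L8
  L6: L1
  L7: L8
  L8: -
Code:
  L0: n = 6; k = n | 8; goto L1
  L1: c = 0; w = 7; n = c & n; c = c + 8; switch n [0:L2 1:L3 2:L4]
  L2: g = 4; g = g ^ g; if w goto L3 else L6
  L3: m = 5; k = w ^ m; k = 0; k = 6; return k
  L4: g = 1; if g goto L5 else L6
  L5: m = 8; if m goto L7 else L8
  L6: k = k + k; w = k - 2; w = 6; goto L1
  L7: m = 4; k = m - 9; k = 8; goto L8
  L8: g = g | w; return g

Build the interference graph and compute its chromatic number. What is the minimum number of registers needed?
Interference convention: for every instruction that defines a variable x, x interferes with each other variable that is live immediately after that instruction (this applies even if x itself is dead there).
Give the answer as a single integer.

Block summaries:
  L0: def={k,n} ue=∅
  L1: def={c,n,w} ue={n}
  L2: def={g} ue={w}
  L3: def={k,m} ue={w}
  L4: def={g} ue=∅
  L5: def={m} ue=∅
  L6: def={k,w} ue={k}
  L7: def={k,m} ue=∅
  L8: def={g} ue={g,w}

Live sets:
  L0: in=∅ out={k,n}
  L1: in={k,n} out={k,n,w}
  L2: in={k,n,w} out={k,n,w}
  L3: in={w} out=∅
  L4: in={k,n,w} out={g,k,n,w}
  L5: in={g,w} out={g,w}
  L6: in={k,n} out={k,n}
  L7: in={g,w} out={g,w}
  L8: in={g,w} out=∅

Interference:
  c↔{k,n,w}
  g↔{k,m,n,w}
  k↔{c,g,n,w}
  m↔{g,w}
  n↔{c,g,k,w}
  w↔{c,g,k,m,n}

Colouring:
  clique {c,k,n,w} ⇒ need ≥ 4
  assign c→R1 g→R1 k→R2 m→R2 n→R3 w→R0 — no edge inside a register ⇒ χ ≤ 4
  χ = 4

Answer: 4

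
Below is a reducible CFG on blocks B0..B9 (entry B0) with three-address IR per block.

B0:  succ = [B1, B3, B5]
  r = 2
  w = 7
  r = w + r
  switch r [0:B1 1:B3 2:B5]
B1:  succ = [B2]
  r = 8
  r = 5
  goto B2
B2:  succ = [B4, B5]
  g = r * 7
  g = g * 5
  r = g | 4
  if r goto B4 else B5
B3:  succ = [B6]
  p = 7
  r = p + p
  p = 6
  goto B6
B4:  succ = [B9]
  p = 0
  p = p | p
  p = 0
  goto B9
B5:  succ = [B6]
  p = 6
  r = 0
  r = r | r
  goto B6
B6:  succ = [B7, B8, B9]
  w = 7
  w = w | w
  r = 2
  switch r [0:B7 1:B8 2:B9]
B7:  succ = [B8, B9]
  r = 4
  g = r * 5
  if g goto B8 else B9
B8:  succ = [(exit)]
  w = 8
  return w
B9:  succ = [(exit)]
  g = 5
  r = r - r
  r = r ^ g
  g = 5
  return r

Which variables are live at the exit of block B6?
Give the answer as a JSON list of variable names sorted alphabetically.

Answer: ["r"]

Working:
Block summaries:
  B0 def {r,w} use ∅
  B1 def {r} use ∅
  B2 def {g,r} use {r}
  B3 def {p,r} use ∅
  B4 def {p} use ∅
  B5 def {p,r} use ∅
  B6 def {r,w} use ∅
  B7 def {g,r} use ∅
  B8 def {w} use ∅
  B9 def {g,r} use {r}

Live sets:
  live B0: ∅→∅
  live B1: ∅→{r}
  live B2: {r}→{r}
  live B3: ∅→∅
  live B4: {r}→{r}
  live B5: ∅→∅
  live B6: ∅→{r}
  live B7: ∅→{r}
  live B8: ∅→∅
  live B9: {r}→∅

live-out(B6) = ["r"]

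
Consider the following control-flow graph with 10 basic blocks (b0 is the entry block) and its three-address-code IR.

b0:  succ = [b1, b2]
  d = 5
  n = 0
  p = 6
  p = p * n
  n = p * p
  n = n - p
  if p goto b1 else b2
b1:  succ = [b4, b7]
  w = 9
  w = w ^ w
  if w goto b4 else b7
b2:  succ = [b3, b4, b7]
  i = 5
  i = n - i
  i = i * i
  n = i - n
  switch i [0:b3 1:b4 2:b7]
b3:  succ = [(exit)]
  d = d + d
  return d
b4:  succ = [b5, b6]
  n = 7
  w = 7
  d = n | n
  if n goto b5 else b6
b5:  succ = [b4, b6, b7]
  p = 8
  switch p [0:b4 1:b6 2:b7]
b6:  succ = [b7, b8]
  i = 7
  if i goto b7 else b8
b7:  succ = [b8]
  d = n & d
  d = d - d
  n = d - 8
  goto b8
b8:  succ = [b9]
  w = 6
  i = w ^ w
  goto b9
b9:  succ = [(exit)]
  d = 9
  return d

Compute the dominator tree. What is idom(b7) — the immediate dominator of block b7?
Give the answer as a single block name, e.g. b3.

Answer: b0

Analysis:
idom tree: b1←b0 b2←b0 b3←b2 b4←b0 b5←b4 b6←b4 b7←b0 b8←b0 b9←b8
Dom∩ at merges:
  b4: preds {b1,b2,b5}: {b0,b1} ∩ {b0,b2} ∩ {b0,b4,b5} = {b0}; idom=b0
  b6: preds {b4,b5}: {b0,b4} ∩ {b0,b4,b5} = {b0,b4}; idom=b4
  b7: preds {b1,b2,b5,b6}: {b0,b1} ∩ {b0,b2} ∩ {b0,b4,b5} ∩ {b0,b4,b6} = {b0}; idom=b0
  b8: preds {b6,b7}: {b0,b4,b6} ∩ {b0,b7} = {b0}; idom=b0

idom(b7) = b0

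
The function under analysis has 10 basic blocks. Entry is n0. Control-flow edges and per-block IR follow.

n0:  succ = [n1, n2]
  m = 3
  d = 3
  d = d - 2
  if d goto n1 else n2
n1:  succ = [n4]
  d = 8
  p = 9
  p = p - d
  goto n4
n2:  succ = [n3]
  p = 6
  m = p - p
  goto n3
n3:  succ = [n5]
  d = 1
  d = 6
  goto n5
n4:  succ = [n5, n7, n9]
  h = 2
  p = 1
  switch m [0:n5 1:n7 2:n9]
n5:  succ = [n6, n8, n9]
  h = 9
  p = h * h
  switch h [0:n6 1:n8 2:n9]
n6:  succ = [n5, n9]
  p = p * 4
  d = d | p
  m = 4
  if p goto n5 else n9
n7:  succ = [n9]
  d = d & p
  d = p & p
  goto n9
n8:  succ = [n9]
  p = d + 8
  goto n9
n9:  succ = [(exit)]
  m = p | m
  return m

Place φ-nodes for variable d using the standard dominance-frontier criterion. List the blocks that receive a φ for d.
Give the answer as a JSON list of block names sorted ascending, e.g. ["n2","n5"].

idom tree: n1←n0 n2←n0 n3←n2 n4←n1 n5←n0 n6←n5 n7←n4 n8←n5 n9←n0
Dom at joins:
  n5: preds {n3,n4,n6}: {n0,n2,n3} ∩ {n0,n1,n4} ∩ {n0,n5,n6} = {n0}; idom=n0
  n9: preds {n4,n5,n6,n7,n8}: {n0,n1,n4} ∩ {n0,n5} ∩ {n0,n5,n6} ∩ {n0,n1,n4,n7} ∩ {n0,n5,n8} = {n0}; idom=n0

DF walk-up:
  n5←n3: walk n3→n2 to n0
  n5←n4: walk n4→n1 to n0
  n5←n6: walk n6→n5 to n0
  n9←n4: walk n4→n1 to n0
  n9←n5: walk n5 to n0
  n9←n6: walk n6→n5 to n0
  n9←n7: walk n7→n4→n1 to n0
  n9←n8: walk n8→n5 to n0
  DF(n0)=∅
  DF(n1)={n5,n9}
  DF(n2)={n5}
  DF(n3)={n5}
  DF(n4)={n5,n9}
  DF(n5)={n5,n9}
  DF(n6)={n5,n9}
  DF(n7)={n9}
  DF(n8)={n9}
  DF(n9)=∅

φ for d: defs {n0,n1,n3,n6,n7}
  DF⁺ = {n5,n9}

Answer: ["n5", "n9"]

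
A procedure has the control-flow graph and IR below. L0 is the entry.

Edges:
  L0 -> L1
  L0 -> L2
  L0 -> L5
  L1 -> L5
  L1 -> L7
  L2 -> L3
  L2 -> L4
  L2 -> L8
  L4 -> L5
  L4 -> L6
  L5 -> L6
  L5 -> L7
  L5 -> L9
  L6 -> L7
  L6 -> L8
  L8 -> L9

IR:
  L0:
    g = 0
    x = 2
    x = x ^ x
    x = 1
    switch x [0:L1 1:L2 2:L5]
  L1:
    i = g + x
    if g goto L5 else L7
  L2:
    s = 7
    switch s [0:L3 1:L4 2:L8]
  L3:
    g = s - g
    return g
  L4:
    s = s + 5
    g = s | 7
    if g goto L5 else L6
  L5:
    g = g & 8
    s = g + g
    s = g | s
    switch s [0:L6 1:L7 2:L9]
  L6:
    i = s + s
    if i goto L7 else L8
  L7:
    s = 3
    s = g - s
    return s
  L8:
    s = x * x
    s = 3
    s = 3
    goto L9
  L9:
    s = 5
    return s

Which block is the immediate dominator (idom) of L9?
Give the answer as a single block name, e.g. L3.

idom tree: L1←L0 L2←L0 L3←L2 L4←L2 L5←L0 L6←L0 L7←L0 L8←L0 L9←L0
Dom at joins:
  L5: preds {L0,L1,L4}: {L0} ∩ {L0,L1} ∩ {L0,L2,L4} = {L0}; idom=L0
  L6: preds {L4,L5}: {L0,L2,L4} ∩ {L0,L5} = {L0}; idom=L0
  L7: preds {L1,L5,L6}: {L0,L1} ∩ {L0,L5} ∩ {L0,L6} = {L0}; idom=L0
  L8: preds {L2,L6}: {L0,L2} ∩ {L0,L6} = {L0}; idom=L0
  L9: preds {L5,L8}: {L0,L5} ∩ {L0,L8} = {L0}; idom=L0

idom(L9) = L0

Answer: L0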